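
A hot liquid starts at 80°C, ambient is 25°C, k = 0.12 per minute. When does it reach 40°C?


From T(t) = T_a + (T₀ - T_a)e^(-kt), set T(t) = 40:
(40 - 25) / (80 - 25) = e^(-0.12t), so t = -ln(0.273)/0.12 ≈ 10.8 minutes.


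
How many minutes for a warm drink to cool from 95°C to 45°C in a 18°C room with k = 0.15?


From T(t) = T_a + (T₀ - T_a)e^(-kt), set T(t) = 45:
(45 - 18) / (95 - 18) = e^(-0.15t), so t = -ln(0.351)/0.15 ≈ 7.0 minutes.


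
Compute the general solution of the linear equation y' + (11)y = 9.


P(x) = 11, Q(x) = 9; integrating factor μ = e^(11x).
(μ y)' = 9e^(11x) ⇒ μ y = (9/11)e^(11x) + C.
Divide by μ: y = 9/11 + Ce^(-11x).


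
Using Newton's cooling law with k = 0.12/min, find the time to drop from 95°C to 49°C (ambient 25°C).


From T(t) = T_a + (T₀ - T_a)e^(-kt), set T(t) = 49:
(49 - 25) / (95 - 25) = e^(-0.12t), so t = -ln(0.343)/0.12 ≈ 8.9 minutes.


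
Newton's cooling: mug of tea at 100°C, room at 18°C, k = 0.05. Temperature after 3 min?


Newton's law: dT/dt = -k(T - T_a) has solution T(t) = T_a + (T₀ - T_a)e^(-kt).
Plug in T_a = 18, T₀ = 100, k = 0.05, t = 3: T(3) = 18 + (82)e^(-0.15) ≈ 88.6°C.


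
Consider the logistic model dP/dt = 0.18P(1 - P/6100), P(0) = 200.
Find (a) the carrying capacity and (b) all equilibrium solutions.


Logistic ODE dP/dt = 0.18P(1 - P/6100) has equilibria where dP/dt = 0, i.e. P = 0 or P = 6100.
The coefficient (1 - P/K) = 0 when P = K, identifying K = 6100 as the carrying capacity.
(a) K = 6100; (b) equilibria P = 0 and P = 6100.


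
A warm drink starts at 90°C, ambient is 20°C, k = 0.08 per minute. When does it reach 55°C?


From T(t) = T_a + (T₀ - T_a)e^(-kt), set T(t) = 55:
(55 - 20) / (90 - 20) = e^(-0.08t), so t = -ln(0.500)/0.08 ≈ 8.7 minutes.


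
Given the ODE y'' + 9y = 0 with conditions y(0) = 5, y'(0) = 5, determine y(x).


Characteristic roots of r² + 9 = 0 are ±3i, so y = C₁cos(3x) + C₂sin(3x).
Apply y(0) = 5: C₁ = 5. Differentiate and apply y'(0) = 5: 3·C₂ = 5, so C₂ = 5/3.
Particular solution: y = 5cos(3x) + (5/3)sin(3x).


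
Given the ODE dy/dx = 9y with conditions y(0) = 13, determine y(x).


General solution of y' = 9y is y = Ce^(9x).
Apply y(0) = 13: C = 13.
Particular solution: y = 13e^(9x).


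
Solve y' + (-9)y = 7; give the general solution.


P(x) = -9 ⇒ μ = e^(-9x).
(μ y)' = 7e^(-9x) ⇒ μ y = -(7/9)e^(-9x) + C.
Divide by μ: y = -7/9 + Ce^(9x).


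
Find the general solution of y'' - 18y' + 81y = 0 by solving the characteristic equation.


Characteristic equation: r² - 18r + 81 = 0, i.e. (r - 9)² = 0.
Repeated root r = 9; include an x factor for the second linearly independent solution.
General solution: y = (C₁ + C₂x)e^(9x).


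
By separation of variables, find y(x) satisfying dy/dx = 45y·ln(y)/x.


Separate: dy/[y ln(y)] = 45 dx/x.
Substitute u = ln(y): du/u = 45 dx/x.
Integrate: ln|ln(y)| = 45ln|x| + C₀, hence ln(y) = C·x^45.


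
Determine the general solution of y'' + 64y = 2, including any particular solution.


Homogeneous part: r² + 64 = 0 ⇒ r = ±8i, so y_h = C₁cos(8x) + C₂sin(8x).
Try constant y_p = A; plug in: 64A = 2 ⇒ A = 1/32.
General solution: y = C₁cos(8x) + C₂sin(8x) + 1/32.


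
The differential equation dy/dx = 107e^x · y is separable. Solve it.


Separate variables: dy/y = 107e^x dx.
Integrate: ln|y| = 107e^x + C₀.
Exponentiate: y = Ce^(107e^x).


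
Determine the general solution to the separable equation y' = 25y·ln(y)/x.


Separate: dy/[y ln(y)] = 25 dx/x.
Substitute u = ln(y): du/u = 25 dx/x.
Integrate: ln|ln(y)| = 25ln|x| + C₀, hence ln(y) = C·x^25.


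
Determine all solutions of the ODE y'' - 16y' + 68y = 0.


Characteristic equation: r² - 16r + 68 = 0.
Discriminant is negative; roots r = 8 ± 2i (complex conjugate pair).
General solution uses e^(α x)(C₁ cos(β x) + C₂ sin(β x)): y = e^(8x)(C₁cos(2x) + C₂sin(2x)).


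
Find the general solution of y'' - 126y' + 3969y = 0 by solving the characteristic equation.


Characteristic equation: r² - 126r + 3969 = 0, i.e. (r - 63)² = 0.
Repeated root r = 63; include an x factor for the second linearly independent solution.
General solution: y = (C₁ + C₂x)e^(63x).


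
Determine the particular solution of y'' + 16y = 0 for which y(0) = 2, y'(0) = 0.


Characteristic roots of r² + 16 = 0 are ±4i, so y = C₁cos(4x) + C₂sin(4x).
Apply y(0) = 2: C₁ = 2. Differentiate and apply y'(0) = 0: 4·C₂ = 0, so C₂ = 0.
Particular solution: y = 2cos(4x).


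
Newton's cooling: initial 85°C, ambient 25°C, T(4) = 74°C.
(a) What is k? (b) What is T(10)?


Newton's law: T(t) = T_a + (T₀ - T_a)e^(-kt).
(a) Use T(4) = 74: (74 - 25)/(85 - 25) = e^(-k·4), so k = -ln(0.817)/4 ≈ 0.0506.
(b) Apply k to t = 10: T(10) = 25 + (60)e^(-0.506) ≈ 61.2°C.


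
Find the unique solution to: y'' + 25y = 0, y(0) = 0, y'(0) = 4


Characteristic roots of r² + 25 = 0 are ±5i, so y = C₁cos(5x) + C₂sin(5x).
Apply y(0) = 0: C₁ = 0. Differentiate and apply y'(0) = 4: 5·C₂ = 4, so C₂ = 4/5.
Particular solution: y = (4/5)sin(5x).


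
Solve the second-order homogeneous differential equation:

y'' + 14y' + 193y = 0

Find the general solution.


Characteristic equation: r² + 14r + 193 = 0.
Discriminant is negative; roots r = -7 ± 12i (complex conjugate pair).
General solution uses e^(α x)(C₁ cos(β x) + C₂ sin(β x)): y = e^(-7x)(C₁cos(12x) + C₂sin(12x)).


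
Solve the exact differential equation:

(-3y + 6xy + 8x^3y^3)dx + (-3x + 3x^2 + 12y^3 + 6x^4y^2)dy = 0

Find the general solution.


Check exactness: ∂M/∂y = -3 + 6x + 24x^3y^2 and ∂N/∂x = -3 + 6x + 24x^3y^2; equal, so the equation is exact.
Integrate M with respect to x (treating y as constant): ∫M dx = -3xy + 3x^2y + 2x^4y^3 + h(y).
Differentiate w.r.t. y and set equal to N: the x-dependent terms already match, leaving h'(y) = 12y^3. Integrate: h(y) = 3y^4.
So F(x,y) = -3xy + 3x^2y + 3y^4 + 2x^4y^3.
General solution: -3xy + 3x^2y + 3y^4 + 2x^4y^3 = C.


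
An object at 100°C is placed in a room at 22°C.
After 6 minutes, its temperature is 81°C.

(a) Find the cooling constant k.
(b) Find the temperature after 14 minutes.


Newton's law: T(t) = T_a + (T₀ - T_a)e^(-kt).
(a) Use T(6) = 81: (81 - 22)/(100 - 22) = e^(-k·6), so k = -ln(0.756)/6 ≈ 0.0465.
(b) Apply k to t = 14: T(14) = 22 + (78)e^(-0.651) ≈ 62.7°C.


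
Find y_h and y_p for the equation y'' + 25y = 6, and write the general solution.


Homogeneous part: r² + 25 = 0 ⇒ r = ±5i, so y_h = C₁cos(5x) + C₂sin(5x).
Try constant y_p = A; plug in: 25A = 6 ⇒ A = 6/25.
General solution: y = C₁cos(5x) + C₂sin(5x) + 6/25.


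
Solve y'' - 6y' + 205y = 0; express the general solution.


Characteristic equation: r² - 6r + 205 = 0.
Discriminant is negative; roots r = 3 ± 14i (complex conjugate pair).
General solution uses e^(α x)(C₁ cos(β x) + C₂ sin(β x)): y = e^(3x)(C₁cos(14x) + C₂sin(14x)).


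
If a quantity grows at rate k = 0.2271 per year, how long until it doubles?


Exponential growth: P(t) = P₀ e^(0.2271t). Set P(t)/P₀ = 2: e^(0.2271t) = 2.
Solve: t = ln(2)/0.2271 ≈ 3.05 years.


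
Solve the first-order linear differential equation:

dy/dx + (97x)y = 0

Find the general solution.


P(x) = 97x ⇒ μ = e^((97/2)x²).
Q(x) = 0 so μ y is constant: y = Ce^(-(97/2)x²).


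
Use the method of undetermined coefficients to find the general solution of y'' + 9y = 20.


Homogeneous part: r² + 9 = 0 ⇒ r = ±3i, so y_h = C₁cos(3x) + C₂sin(3x).
Try constant y_p = A; plug in: 9A = 20 ⇒ A = 20/9.
General solution: y = C₁cos(3x) + C₂sin(3x) + 20/9.


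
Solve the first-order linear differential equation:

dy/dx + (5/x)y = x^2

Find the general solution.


P(x) = 5/x ⇒ μ = x^5.
(x^5 y)' = x^5·x^2 = x^7.
Integrate: x^5 y = x^8/(8) + C.
Solve for y: y = (1/8)x^3 + C/x^5.


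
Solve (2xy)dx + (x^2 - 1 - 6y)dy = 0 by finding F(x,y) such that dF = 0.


Check exactness: ∂M/∂y = 2x and ∂N/∂x = 2x; equal, so the equation is exact.
Integrate M with respect to x (treating y as constant): ∫M dx = x^2y + h(y).
Differentiate w.r.t. y and set equal to N: the x-dependent terms already match, leaving h'(y) = -1 - 6y. Integrate: h(y) = -y - 3y^2.
So F(x,y) = x^2y - y - 3y^2.
General solution: x^2y - y - 3y^2 = C.


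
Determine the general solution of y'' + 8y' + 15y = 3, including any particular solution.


Characteristic roots of r² + 8r + 15 = 0 are -5, -3.
y_h = C₁e^(-5x) + C₂e^(-3x).
Constant forcing; try y_p = A. Then 15A = 3 ⇒ A = 1/5.
General solution: y = C₁e^(-5x) + C₂e^(-3x) + 1/5.


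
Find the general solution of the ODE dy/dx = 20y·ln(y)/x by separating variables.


Separate: dy/[y ln(y)] = 20 dx/x.
Substitute u = ln(y): du/u = 20 dx/x.
Integrate: ln|ln(y)| = 20ln|x| + C₀, hence ln(y) = C·x^20.


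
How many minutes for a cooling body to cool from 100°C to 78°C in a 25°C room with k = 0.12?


From T(t) = T_a + (T₀ - T_a)e^(-kt), set T(t) = 78:
(78 - 25) / (100 - 25) = e^(-0.12t), so t = -ln(0.707)/0.12 ≈ 2.9 minutes.


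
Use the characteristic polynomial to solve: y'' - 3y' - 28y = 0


Characteristic equation: r² - 3r - 28 = 0.
Factor: (r + 4)(r - 7) = 0 ⇒ r = -4, 7 (distinct real).
General solution: y = C₁e^(-4x) + C₂e^(7x).


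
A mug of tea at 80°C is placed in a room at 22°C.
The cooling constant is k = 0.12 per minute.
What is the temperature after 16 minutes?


Newton's law: dT/dt = -k(T - T_a) has solution T(t) = T_a + (T₀ - T_a)e^(-kt).
Plug in T_a = 22, T₀ = 80, k = 0.12, t = 16: T(16) = 22 + (58)e^(-1.92) ≈ 30.5°C.


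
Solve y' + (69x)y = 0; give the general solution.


P(x) = 69x ⇒ μ = e^((69/2)x²).
Q(x) = 0 so μ y is constant: y = Ce^(-(69/2)x²).


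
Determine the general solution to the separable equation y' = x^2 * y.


Separate variables: dy/y = x^2 dx.
Integrate: ln|y| = (1/3)x^3 + C₀.
Exponentiate: y = Ce^((1/3)x^3).


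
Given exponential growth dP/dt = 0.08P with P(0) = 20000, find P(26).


The ODE dP/dt = 0.08P has solution P(t) = P(0)e^(0.08t).
Substitute P(0) = 20000 and t = 26: P(26) = 20000 e^(2.08) ≈ 160089.


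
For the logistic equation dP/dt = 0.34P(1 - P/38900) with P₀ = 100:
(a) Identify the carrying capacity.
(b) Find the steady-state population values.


Logistic ODE dP/dt = 0.34P(1 - P/38900) has equilibria where dP/dt = 0, i.e. P = 0 or P = 38900.
The coefficient (1 - P/K) = 0 when P = K, identifying K = 38900 as the carrying capacity.
(a) K = 38900; (b) equilibria P = 0 and P = 38900.


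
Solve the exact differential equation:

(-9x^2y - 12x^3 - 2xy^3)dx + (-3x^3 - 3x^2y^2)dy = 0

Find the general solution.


Check exactness: ∂M/∂y = -9x^2 - 6xy^2 and ∂N/∂x = -9x^2 - 6xy^2; equal, so the equation is exact.
Integrate M with respect to x (treating y as constant): ∫M dx = -3x^3y - 3x^4 - x^2y^3 + h(y).
Differentiate w.r.t. y and set equal to N: all terms match, so h'(y) = 0 and h is a constant absorbed into C.
General solution: -3x^3y - 3x^4 - x^2y^3 = C.


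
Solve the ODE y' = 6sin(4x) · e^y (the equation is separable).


Separate: e^(-y) dy = 6sin(4x) dx.
Integrate: -e^(-y) = -(3/2)cos(4x) + C₀.
Rearrange: e^(-y) = (3/2)cos(4x) + C.


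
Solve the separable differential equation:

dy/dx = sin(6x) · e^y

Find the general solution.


Separate: e^(-y) dy = sin(6x) dx.
Integrate: -e^(-y) = -(1/6)cos(6x) + C₀.
Rearrange: e^(-y) = (1/6)cos(6x) + C.


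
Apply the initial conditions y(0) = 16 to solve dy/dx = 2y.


General solution of y' = 2y is y = Ce^(2x).
Apply y(0) = 16: C = 16.
Particular solution: y = 16e^(2x).


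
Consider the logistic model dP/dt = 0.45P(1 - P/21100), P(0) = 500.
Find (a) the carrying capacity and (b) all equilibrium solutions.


Logistic ODE dP/dt = 0.45P(1 - P/21100) has equilibria where dP/dt = 0, i.e. P = 0 or P = 21100.
The coefficient (1 - P/K) = 0 when P = K, identifying K = 21100 as the carrying capacity.
(a) K = 21100; (b) equilibria P = 0 and P = 21100.


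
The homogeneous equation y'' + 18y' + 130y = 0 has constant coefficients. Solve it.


Characteristic equation: r² + 18r + 130 = 0.
Discriminant is negative; roots r = -9 ± 7i (complex conjugate pair).
General solution uses e^(α x)(C₁ cos(β x) + C₂ sin(β x)): y = e^(-9x)(C₁cos(7x) + C₂sin(7x)).


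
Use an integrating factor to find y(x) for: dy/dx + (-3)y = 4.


P(x) = -3 ⇒ μ = e^(-3x).
(μ y)' = 4e^(-3x) ⇒ μ y = -(4/3)e^(-3x) + C.
Divide by μ: y = -4/3 + Ce^(3x).


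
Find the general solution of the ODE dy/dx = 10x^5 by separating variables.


Integrate both sides with respect to x: y = ∫ 10x^5 dx = (5/3)x^6 + C.


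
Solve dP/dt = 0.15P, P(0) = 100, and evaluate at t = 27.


The ODE dP/dt = 0.15P has solution P(t) = P(0)e^(0.15t).
Substitute P(0) = 100 and t = 27: P(27) = 100 e^(4.05) ≈ 5740.


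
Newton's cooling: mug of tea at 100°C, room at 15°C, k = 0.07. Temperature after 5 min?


Newton's law: dT/dt = -k(T - T_a) has solution T(t) = T_a + (T₀ - T_a)e^(-kt).
Plug in T_a = 15, T₀ = 100, k = 0.07, t = 5: T(5) = 15 + (85)e^(-0.35) ≈ 74.9°C.


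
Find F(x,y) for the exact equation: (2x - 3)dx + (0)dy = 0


Check exactness: ∂M/∂y = 0 and ∂N/∂x = 0; equal, so the equation is exact.
Integrate M with respect to x (treating y as constant): ∫M dx = x^2 - 3x + h(y).
Differentiate w.r.t. y and set equal to N: all terms match, so h'(y) = 0 and h is a constant absorbed into C.
General solution: x^2 - 3x = C.


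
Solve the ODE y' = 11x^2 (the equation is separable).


Integrate both sides with respect to x: y = ∫ 11x^2 dx = (11/3)x^3 + C.


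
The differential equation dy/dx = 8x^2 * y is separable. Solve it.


Separate variables: dy/y = 8x^2 dx.
Integrate: ln|y| = (8/3)x^3 + C₀.
Exponentiate: y = Ce^((8/3)x^3).


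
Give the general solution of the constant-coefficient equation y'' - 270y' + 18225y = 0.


Characteristic equation: r² - 270r + 18225 = 0, i.e. (r - 135)² = 0.
Repeated root r = 135; include an x factor for the second linearly independent solution.
General solution: y = (C₁ + C₂x)e^(135x).


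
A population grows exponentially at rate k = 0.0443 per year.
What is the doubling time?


Exponential growth: P(t) = P₀ e^(0.0443t). Set P(t)/P₀ = 2: e^(0.0443t) = 2.
Solve: t = ln(2)/0.0443 ≈ 15.65 years.


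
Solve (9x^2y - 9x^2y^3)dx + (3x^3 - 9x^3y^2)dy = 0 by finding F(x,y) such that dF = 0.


Check exactness: ∂M/∂y = 9x^2 - 27x^2y^2 and ∂N/∂x = 9x^2 - 27x^2y^2; equal, so the equation is exact.
Integrate M with respect to x (treating y as constant): ∫M dx = 3x^3y - 3x^3y^3 + h(y).
Differentiate w.r.t. y and set equal to N: all terms match, so h'(y) = 0 and h is a constant absorbed into C.
General solution: 3x^3y - 3x^3y^3 = C.


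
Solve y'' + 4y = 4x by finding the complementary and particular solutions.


Homogeneous: r² + 4 = 0 ⇒ r = ±2i, y_h = C₁cos(2x) + C₂sin(2x).
Polynomial forcing; try y_p = Ax + B. Then y_p'' + 4 y_p = 4(Ax + B) = 4x, so B = 0 and A = 1.
General solution: y = C₁cos(2x) + C₂sin(2x) + x.


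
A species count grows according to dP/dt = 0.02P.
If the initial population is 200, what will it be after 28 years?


The ODE dP/dt = 0.02P has solution P(t) = P(0)e^(0.02t).
Substitute P(0) = 200 and t = 28: P(28) = 200 e^(0.56) ≈ 350.


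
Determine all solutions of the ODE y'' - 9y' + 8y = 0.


Characteristic equation: r² - 9r + 8 = 0.
Factor: (r - 1)(r - 8) = 0 ⇒ r = 1, 8 (distinct real).
General solution: y = C₁e^(x) + C₂e^(8x).


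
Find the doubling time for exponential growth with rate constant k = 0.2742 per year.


Exponential growth: P(t) = P₀ e^(0.2742t). Set P(t)/P₀ = 2: e^(0.2742t) = 2.
Solve: t = ln(2)/0.2742 ≈ 2.53 years.


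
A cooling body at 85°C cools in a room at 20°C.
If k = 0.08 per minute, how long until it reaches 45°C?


From T(t) = T_a + (T₀ - T_a)e^(-kt), set T(t) = 45:
(45 - 20) / (85 - 20) = e^(-0.08t), so t = -ln(0.385)/0.08 ≈ 11.9 minutes.


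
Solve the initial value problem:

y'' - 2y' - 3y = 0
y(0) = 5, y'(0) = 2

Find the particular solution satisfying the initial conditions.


Characteristic roots of r² - 2r - 3 = 0 are -1, 3.
General solution y = c₁ e^(-x) + c₂ e^(3x).
Apply y(0) = 5: c₁ + c₂ = 5. Apply y'(0) = 2: -1 c₁ + 3 c₂ = 2.
Solve: c₁ = 13/4, c₂ = 7/4.
Particular solution: y = (13/4)e^(-x) + (7/4)e^(3x).


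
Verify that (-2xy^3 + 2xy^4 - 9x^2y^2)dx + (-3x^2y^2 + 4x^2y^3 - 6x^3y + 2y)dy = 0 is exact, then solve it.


Check exactness: ∂M/∂y = -6xy^2 + 8xy^3 - 18x^2y and ∂N/∂x = -6xy^2 + 8xy^3 - 18x^2y; equal, so the equation is exact.
Integrate M with respect to x (treating y as constant): ∫M dx = -x^2y^3 + x^2y^4 - 3x^3y^2 + h(y).
Differentiate w.r.t. y and set equal to N: the x-dependent terms already match, leaving h'(y) = 2y. Integrate: h(y) = y^2.
So F(x,y) = -x^2y^3 + x^2y^4 - 3x^3y^2 + y^2.
General solution: -x^2y^3 + x^2y^4 - 3x^3y^2 + y^2 = C.


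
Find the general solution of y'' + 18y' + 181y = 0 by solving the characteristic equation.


Characteristic equation: r² + 18r + 181 = 0.
Discriminant is negative; roots r = -9 ± 10i (complex conjugate pair).
General solution uses e^(α x)(C₁ cos(β x) + C₂ sin(β x)): y = e^(-9x)(C₁cos(10x) + C₂sin(10x)).


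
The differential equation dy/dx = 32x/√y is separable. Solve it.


Separate: √y dy = 32x dx.
Integrate: (2/3)y^(3/2) = 16x² + C.


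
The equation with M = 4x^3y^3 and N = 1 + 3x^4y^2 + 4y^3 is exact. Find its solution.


Check exactness: ∂M/∂y = 12x^3y^2 and ∂N/∂x = 12x^3y^2; equal, so the equation is exact.
Integrate M with respect to x (treating y as constant): ∫M dx = x^4y^3 + h(y).
Differentiate w.r.t. y and set equal to N: the x-dependent terms already match, leaving h'(y) = 1 + 4y^3. Integrate: h(y) = y + y^4.
So F(x,y) = y + x^4y^3 + y^4.
General solution: y + x^4y^3 + y^4 = C.


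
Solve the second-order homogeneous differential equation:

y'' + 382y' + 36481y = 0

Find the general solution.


Characteristic equation: r² + 382r + 36481 = 0, i.e. (r + 191)² = 0.
Repeated root r = -191; include an x factor for the second linearly independent solution.
General solution: y = (C₁ + C₂x)e^(-191x).


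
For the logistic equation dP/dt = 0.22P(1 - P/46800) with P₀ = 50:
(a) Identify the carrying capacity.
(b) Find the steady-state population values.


Logistic ODE dP/dt = 0.22P(1 - P/46800) has equilibria where dP/dt = 0, i.e. P = 0 or P = 46800.
The coefficient (1 - P/K) = 0 when P = K, identifying K = 46800 as the carrying capacity.
(a) K = 46800; (b) equilibria P = 0 and P = 46800.


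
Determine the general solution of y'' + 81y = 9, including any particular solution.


Homogeneous part: r² + 81 = 0 ⇒ r = ±9i, so y_h = C₁cos(9x) + C₂sin(9x).
Try constant y_p = A; plug in: 81A = 9 ⇒ A = 1/9.
General solution: y = C₁cos(9x) + C₂sin(9x) + 1/9.


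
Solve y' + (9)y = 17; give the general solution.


P(x) = 9, Q(x) = 17; integrating factor μ = e^(9x).
(μ y)' = 17e^(9x) ⇒ μ y = (17/9)e^(9x) + C.
Divide by μ: y = 17/9 + Ce^(-9x).


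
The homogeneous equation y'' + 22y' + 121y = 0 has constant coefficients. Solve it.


Characteristic equation: r² + 22r + 121 = 0, i.e. (r + 11)² = 0.
Repeated root r = -11; include an x factor for the second linearly independent solution.
General solution: y = (C₁ + C₂x)e^(-11x).


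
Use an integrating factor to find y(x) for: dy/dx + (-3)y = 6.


P(x) = -3 ⇒ μ = e^(-3x).
(μ y)' = 6e^(-3x) ⇒ μ y = -2e^(-3x) + C.
Divide by μ: y = -2 + Ce^(3x).


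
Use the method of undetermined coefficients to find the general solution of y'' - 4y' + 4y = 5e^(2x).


Characteristic polynomial (r - 2)² = 0; repeated root r = 2.
y_h = (C₁ + C₂x)e^(2x). Forcing matches the repeated root (resonance), so try y_p = Ax² e^(2x).
Substitute and solve for A: 2A = 5, so A = 5/2.
General solution: y = (C₁ + C₂x + (5/2)x²)e^(2x).


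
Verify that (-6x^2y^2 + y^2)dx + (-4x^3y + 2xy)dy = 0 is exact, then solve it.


Check exactness: ∂M/∂y = -12x^2y + 2y and ∂N/∂x = -12x^2y + 2y; equal, so the equation is exact.
Integrate M with respect to x (treating y as constant): ∫M dx = -2x^3y^2 + xy^2 + h(y).
Differentiate w.r.t. y and set equal to N: all terms match, so h'(y) = 0 and h is a constant absorbed into C.
General solution: -2x^3y^2 + xy^2 = C.


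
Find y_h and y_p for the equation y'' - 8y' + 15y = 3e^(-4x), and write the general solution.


Characteristic roots of r² - 8r + 15 = 0 are 5, 3.
y_h = C₁e^(5x) + C₂e^(3x).
Forcing exponent -4 is not a characteristic root; try y_p = Ae^(-4x).
Substitute: A·(16 + (-8)·-4 + (15)) = A·63 = 3, so A = 1/21.
General solution: y = C₁e^(5x) + C₂e^(3x) + (1/21)e^(-4x).


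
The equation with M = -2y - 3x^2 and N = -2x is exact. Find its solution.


Check exactness: ∂M/∂y = -2 and ∂N/∂x = -2; equal, so the equation is exact.
Integrate M with respect to x (treating y as constant): ∫M dx = -2xy - x^3 + h(y).
Differentiate w.r.t. y and set equal to N: all terms match, so h'(y) = 0 and h is a constant absorbed into C.
General solution: -2xy - x^3 = C.


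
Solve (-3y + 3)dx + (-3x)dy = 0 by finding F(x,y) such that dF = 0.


Check exactness: ∂M/∂y = -3 and ∂N/∂x = -3; equal, so the equation is exact.
Integrate M with respect to x (treating y as constant): ∫M dx = -3xy + 3x + h(y).
Differentiate w.r.t. y and set equal to N: all terms match, so h'(y) = 0 and h is a constant absorbed into C.
General solution: -3xy + 3x = C.


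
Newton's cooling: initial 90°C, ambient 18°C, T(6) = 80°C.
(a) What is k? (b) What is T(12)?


Newton's law: T(t) = T_a + (T₀ - T_a)e^(-kt).
(a) Use T(6) = 80: (80 - 18)/(90 - 18) = e^(-k·6), so k = -ln(0.861)/6 ≈ 0.0249.
(b) Apply k to t = 12: T(12) = 18 + (72)e^(-0.299) ≈ 71.4°C.


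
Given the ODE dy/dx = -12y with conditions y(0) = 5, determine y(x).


General solution of y' = -12y is y = Ce^(-12x).
Apply y(0) = 5: C = 5.
Particular solution: y = 5e^(-12x).


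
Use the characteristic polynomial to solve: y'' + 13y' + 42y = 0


Characteristic equation: r² + 13r + 42 = 0.
Factor: (r + 7)(r + 6) = 0 ⇒ r = -7, -6 (distinct real).
General solution: y = C₁e^(-7x) + C₂e^(-6x).


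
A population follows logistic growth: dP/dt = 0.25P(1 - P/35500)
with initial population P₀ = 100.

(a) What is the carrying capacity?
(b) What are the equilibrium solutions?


Logistic ODE dP/dt = 0.25P(1 - P/35500) has equilibria where dP/dt = 0, i.e. P = 0 or P = 35500.
The coefficient (1 - P/K) = 0 when P = K, identifying K = 35500 as the carrying capacity.
(a) K = 35500; (b) equilibria P = 0 and P = 35500.


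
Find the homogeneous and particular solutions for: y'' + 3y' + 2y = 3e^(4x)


Characteristic roots of r² + 3r + 2 = 0 are -2, -1.
y_h = C₁e^(-2x) + C₂e^(-x).
Forcing exponent 4 is not a characteristic root; try y_p = Ae^(4x).
Substitute: A·(16 + (3)·4 + (2)) = A·30 = 3, so A = 1/10.
General solution: y = C₁e^(-2x) + C₂e^(-x) + (1/10)e^(4x).


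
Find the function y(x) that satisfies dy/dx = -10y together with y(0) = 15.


General solution of y' = -10y is y = Ce^(-10x).
Apply y(0) = 15: C = 15.
Particular solution: y = 15e^(-10x).


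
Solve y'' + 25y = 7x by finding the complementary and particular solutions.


Homogeneous: r² + 25 = 0 ⇒ r = ±5i, y_h = C₁cos(5x) + C₂sin(5x).
Polynomial forcing; try y_p = Ax + B. Then y_p'' + 25 y_p = 25(Ax + B) = 7x, so B = 0 and A = 7/25.
General solution: y = C₁cos(5x) + C₂sin(5x) + (7/25)x.


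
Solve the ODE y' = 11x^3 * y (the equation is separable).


Separate variables: dy/y = 11x^3 dx.
Integrate: ln|y| = (11/4)x^4 + C₀.
Exponentiate: y = Ce^((11/4)x^4).


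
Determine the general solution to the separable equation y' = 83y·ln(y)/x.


Separate: dy/[y ln(y)] = 83 dx/x.
Substitute u = ln(y): du/u = 83 dx/x.
Integrate: ln|ln(y)| = 83ln|x| + C₀, hence ln(y) = C·x^83.


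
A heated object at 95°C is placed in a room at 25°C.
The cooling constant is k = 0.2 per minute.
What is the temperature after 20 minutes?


Newton's law: dT/dt = -k(T - T_a) has solution T(t) = T_a + (T₀ - T_a)e^(-kt).
Plug in T_a = 25, T₀ = 95, k = 0.2, t = 20: T(20) = 25 + (70)e^(-4.00) ≈ 26.3°C.


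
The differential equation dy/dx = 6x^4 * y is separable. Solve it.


Separate variables: dy/y = 6x^4 dx.
Integrate: ln|y| = (6/5)x^5 + C₀.
Exponentiate: y = Ce^((6/5)x^5).


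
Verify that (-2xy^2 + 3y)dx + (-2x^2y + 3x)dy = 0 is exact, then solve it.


Check exactness: ∂M/∂y = -4xy + 3 and ∂N/∂x = -4xy + 3; equal, so the equation is exact.
Integrate M with respect to x (treating y as constant): ∫M dx = -x^2y^2 + 3xy + h(y).
Differentiate w.r.t. y and set equal to N: all terms match, so h'(y) = 0 and h is a constant absorbed into C.
General solution: -x^2y^2 + 3xy = C.


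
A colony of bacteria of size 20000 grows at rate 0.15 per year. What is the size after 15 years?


The ODE dP/dt = 0.15P has solution P(t) = P(0)e^(0.15t).
Substitute P(0) = 20000 and t = 15: P(15) = 20000 e^(2.25) ≈ 189755.


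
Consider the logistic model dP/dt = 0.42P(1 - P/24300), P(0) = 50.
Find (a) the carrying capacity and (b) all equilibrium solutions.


Logistic ODE dP/dt = 0.42P(1 - P/24300) has equilibria where dP/dt = 0, i.e. P = 0 or P = 24300.
The coefficient (1 - P/K) = 0 when P = K, identifying K = 24300 as the carrying capacity.
(a) K = 24300; (b) equilibria P = 0 and P = 24300.


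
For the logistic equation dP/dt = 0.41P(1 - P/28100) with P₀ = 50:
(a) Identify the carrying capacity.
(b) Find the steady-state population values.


Logistic ODE dP/dt = 0.41P(1 - P/28100) has equilibria where dP/dt = 0, i.e. P = 0 or P = 28100.
The coefficient (1 - P/K) = 0 when P = K, identifying K = 28100 as the carrying capacity.
(a) K = 28100; (b) equilibria P = 0 and P = 28100.


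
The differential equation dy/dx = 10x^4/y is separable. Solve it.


Separate variables: y dy = 10x^4 dx.
Integrate both sides: y²/2 = 2x^5 + C₀.
Multiply by 2: y² = 4x^5 + C.


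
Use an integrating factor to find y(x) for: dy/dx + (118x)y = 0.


P(x) = 118x ⇒ μ = e^(59x²).
Q(x) = 0 so μ y is constant: y = Ce^(-59x²).


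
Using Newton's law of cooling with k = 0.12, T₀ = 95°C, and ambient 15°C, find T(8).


Newton's law: dT/dt = -k(T - T_a) has solution T(t) = T_a + (T₀ - T_a)e^(-kt).
Plug in T_a = 15, T₀ = 95, k = 0.12, t = 8: T(8) = 15 + (80)e^(-0.96) ≈ 45.6°C.


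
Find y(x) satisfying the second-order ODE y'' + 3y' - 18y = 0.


Characteristic equation: r² + 3r - 18 = 0.
Factor: (r + 6)(r - 3) = 0 ⇒ r = -6, 3 (distinct real).
General solution: y = C₁e^(-6x) + C₂e^(3x).


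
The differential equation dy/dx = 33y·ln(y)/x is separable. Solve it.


Separate: dy/[y ln(y)] = 33 dx/x.
Substitute u = ln(y): du/u = 33 dx/x.
Integrate: ln|ln(y)| = 33ln|x| + C₀, hence ln(y) = C·x^33.


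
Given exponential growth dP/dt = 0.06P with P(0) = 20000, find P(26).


The ODE dP/dt = 0.06P has solution P(t) = P(0)e^(0.06t).
Substitute P(0) = 20000 and t = 26: P(26) = 20000 e^(1.56) ≈ 95176.


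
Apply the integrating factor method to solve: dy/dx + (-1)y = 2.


P(x) = -1 ⇒ μ = e^(-x).
(μ y)' = 2e^(-x) ⇒ μ y = -2e^(-x) + C.
Divide by μ: y = -2 + Ce^(x).


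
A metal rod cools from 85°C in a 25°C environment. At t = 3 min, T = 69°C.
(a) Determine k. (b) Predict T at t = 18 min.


Newton's law: T(t) = T_a + (T₀ - T_a)e^(-kt).
(a) Use T(3) = 69: (69 - 25)/(85 - 25) = e^(-k·3), so k = -ln(0.733)/3 ≈ 0.1034.
(b) Apply k to t = 18: T(18) = 25 + (60)e^(-1.861) ≈ 34.3°C.


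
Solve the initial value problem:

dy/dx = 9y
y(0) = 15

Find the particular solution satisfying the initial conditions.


General solution of y' = 9y is y = Ce^(9x).
Apply y(0) = 15: C = 15.
Particular solution: y = 15e^(9x).


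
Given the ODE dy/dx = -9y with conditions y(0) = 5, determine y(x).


General solution of y' = -9y is y = Ce^(-9x).
Apply y(0) = 5: C = 5.
Particular solution: y = 5e^(-9x).


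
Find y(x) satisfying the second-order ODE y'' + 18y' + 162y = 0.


Characteristic equation: r² + 18r + 162 = 0.
Discriminant is negative; roots r = -9 ± 9i (complex conjugate pair).
General solution uses e^(α x)(C₁ cos(β x) + C₂ sin(β x)): y = e^(-9x)(C₁cos(9x) + C₂sin(9x)).


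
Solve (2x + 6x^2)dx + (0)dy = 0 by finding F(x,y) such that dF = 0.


Check exactness: ∂M/∂y = 0 and ∂N/∂x = 0; equal, so the equation is exact.
Integrate M with respect to x (treating y as constant): ∫M dx = x^2 + 2x^3 + h(y).
Differentiate w.r.t. y and set equal to N: all terms match, so h'(y) = 0 and h is a constant absorbed into C.
General solution: x^2 + 2x^3 = C.


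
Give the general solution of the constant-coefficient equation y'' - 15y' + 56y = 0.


Characteristic equation: r² - 15r + 56 = 0.
Factor: (r - 7)(r - 8) = 0 ⇒ r = 7, 8 (distinct real).
General solution: y = C₁e^(7x) + C₂e^(8x).


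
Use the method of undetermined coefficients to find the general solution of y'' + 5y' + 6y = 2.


Characteristic roots of r² + 5r + 6 = 0 are -3, -2.
y_h = C₁e^(-3x) + C₂e^(-2x).
Constant forcing; try y_p = A. Then 6A = 2 ⇒ A = 1/3.
General solution: y = C₁e^(-3x) + C₂e^(-2x) + 1/3.


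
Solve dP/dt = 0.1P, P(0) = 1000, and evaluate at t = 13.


The ODE dP/dt = 0.1P has solution P(t) = P(0)e^(0.1t).
Substitute P(0) = 1000 and t = 13: P(13) = 1000 e^(1.30) ≈ 3669.


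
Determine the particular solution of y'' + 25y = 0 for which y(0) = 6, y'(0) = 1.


Characteristic roots of r² + 25 = 0 are ±5i, so y = C₁cos(5x) + C₂sin(5x).
Apply y(0) = 6: C₁ = 6. Differentiate and apply y'(0) = 1: 5·C₂ = 1, so C₂ = 1/5.
Particular solution: y = 6cos(5x) + (1/5)sin(5x).


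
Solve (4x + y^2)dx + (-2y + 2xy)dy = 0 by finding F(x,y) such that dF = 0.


Check exactness: ∂M/∂y = 2y and ∂N/∂x = 2y; equal, so the equation is exact.
Integrate M with respect to x (treating y as constant): ∫M dx = 2x^2 + xy^2 + h(y).
Differentiate w.r.t. y and set equal to N: the x-dependent terms already match, leaving h'(y) = -2y. Integrate: h(y) = -y^2.
So F(x,y) = -y^2 + 2x^2 + xy^2.
General solution: -y^2 + 2x^2 + xy^2 = C.


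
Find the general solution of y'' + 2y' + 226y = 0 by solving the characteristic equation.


Characteristic equation: r² + 2r + 226 = 0.
Discriminant is negative; roots r = -1 ± 15i (complex conjugate pair).
General solution uses e^(α x)(C₁ cos(β x) + C₂ sin(β x)): y = e^(-x)(C₁cos(15x) + C₂sin(15x)).


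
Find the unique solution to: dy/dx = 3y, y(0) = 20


General solution of y' = 3y is y = Ce^(3x).
Apply y(0) = 20: C = 20.
Particular solution: y = 20e^(3x).


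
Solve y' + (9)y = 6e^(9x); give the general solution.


P(x) = 9 ⇒ μ = e^(9x).
(μ y)' = 6e^(18x) ⇒ μ y = (6/18)e^(18x) + C.
Divide by μ: y = (1/3)e^(9x) + Ce^(-9x).


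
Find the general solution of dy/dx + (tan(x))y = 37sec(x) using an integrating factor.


P(x) = tan(x) ⇒ μ = e^(∫tan(x)dx) = sec(x).
(sec(x) y)' = 37sec²(x) ⇒ sec(x) y = 37tan(x) + C.
Multiply by cos(x): y = 37sin(x) + C·cos(x).


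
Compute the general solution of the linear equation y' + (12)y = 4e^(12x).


P(x) = 12 ⇒ μ = e^(12x).
(μ y)' = 4e^(24x) ⇒ μ y = (4/24)e^(24x) + C.
Divide by μ: y = (1/6)e^(12x) + Ce^(-12x).


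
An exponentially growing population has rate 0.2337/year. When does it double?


Exponential growth: P(t) = P₀ e^(0.2337t). Set P(t)/P₀ = 2: e^(0.2337t) = 2.
Solve: t = ln(2)/0.2337 ≈ 2.97 years.


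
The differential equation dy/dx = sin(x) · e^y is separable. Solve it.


Separate: e^(-y) dy = sin(x) dx.
Integrate: -e^(-y) = -cos(x) + C₀.
Rearrange: e^(-y) = cos(x) + C.


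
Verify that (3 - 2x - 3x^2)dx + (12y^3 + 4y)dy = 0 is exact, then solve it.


Check exactness: ∂M/∂y = 0 and ∂N/∂x = 0; equal, so the equation is exact.
Integrate M with respect to x (treating y as constant): ∫M dx = 3x - x^2 - x^3 + h(y).
Differentiate w.r.t. y and set equal to N: the x-dependent terms already match, leaving h'(y) = 12y^3 + 4y. Integrate: h(y) = 3y^4 + 2y^2.
So F(x,y) = 3x - x^2 - x^3 + 3y^4 + 2y^2.
General solution: 3x - x^2 - x^3 + 3y^4 + 2y^2 = C.


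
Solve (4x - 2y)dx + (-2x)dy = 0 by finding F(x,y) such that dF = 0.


Check exactness: ∂M/∂y = -2 and ∂N/∂x = -2; equal, so the equation is exact.
Integrate M with respect to x (treating y as constant): ∫M dx = 2x^2 - 2xy + h(y).
Differentiate w.r.t. y and set equal to N: all terms match, so h'(y) = 0 and h is a constant absorbed into C.
General solution: 2x^2 - 2xy = C.


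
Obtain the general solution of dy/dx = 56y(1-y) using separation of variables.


Separate: dy/[y(1-y)] = 56 dx.
Partial fractions: 1/[y(1-y)] = 1/y + 1/(1-y).
Integrate: ln|y/(1-y)| = 56x + C₀.
Solve for y: y = 1/(1 + Ce^(-56x)).


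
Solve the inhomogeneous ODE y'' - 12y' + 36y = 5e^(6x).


Characteristic polynomial (r - 6)² = 0; repeated root r = 6.
y_h = (C₁ + C₂x)e^(6x). Forcing matches the repeated root (resonance), so try y_p = Ax² e^(6x).
Substitute and solve for A: 2A = 5, so A = 5/2.
General solution: y = (C₁ + C₂x + (5/2)x²)e^(6x).


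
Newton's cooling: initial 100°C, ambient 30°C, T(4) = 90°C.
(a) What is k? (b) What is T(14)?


Newton's law: T(t) = T_a + (T₀ - T_a)e^(-kt).
(a) Use T(4) = 90: (90 - 30)/(100 - 30) = e^(-k·4), so k = -ln(0.857)/4 ≈ 0.0385.
(b) Apply k to t = 14: T(14) = 30 + (70)e^(-0.540) ≈ 70.8°C.


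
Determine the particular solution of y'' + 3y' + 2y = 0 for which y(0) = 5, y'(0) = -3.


Characteristic roots of r² + 3r + 2 = 0 are -1, -2.
General solution y = c₁ e^(-x) + c₂ e^(-2x).
Apply y(0) = 5: c₁ + c₂ = 5. Apply y'(0) = -3: -1 c₁ - 2 c₂ = -3.
Solve: c₁ = 7, c₂ = -2.
Particular solution: y = 7e^(-x) - 2e^(-2x).


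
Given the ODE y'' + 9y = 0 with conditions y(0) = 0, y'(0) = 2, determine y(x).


Characteristic roots of r² + 9 = 0 are ±3i, so y = C₁cos(3x) + C₂sin(3x).
Apply y(0) = 0: C₁ = 0. Differentiate and apply y'(0) = 2: 3·C₂ = 2, so C₂ = 2/3.
Particular solution: y = (2/3)sin(3x).


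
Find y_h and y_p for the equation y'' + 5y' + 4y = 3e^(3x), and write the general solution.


Characteristic roots of r² + 5r + 4 = 0 are -1, -4.
y_h = C₁e^(-x) + C₂e^(-4x).
Forcing exponent 3 is not a characteristic root; try y_p = Ae^(3x).
Substitute: A·(9 + (5)·3 + (4)) = A·28 = 3, so A = 3/28.
General solution: y = C₁e^(-x) + C₂e^(-4x) + (3/28)e^(3x).


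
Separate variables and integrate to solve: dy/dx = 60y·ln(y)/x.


Separate: dy/[y ln(y)] = 60 dx/x.
Substitute u = ln(y): du/u = 60 dx/x.
Integrate: ln|ln(y)| = 60ln|x| + C₀, hence ln(y) = C·x^60.


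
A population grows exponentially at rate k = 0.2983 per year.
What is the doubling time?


Exponential growth: P(t) = P₀ e^(0.2983t). Set P(t)/P₀ = 2: e^(0.2983t) = 2.
Solve: t = ln(2)/0.2983 ≈ 2.32 years.


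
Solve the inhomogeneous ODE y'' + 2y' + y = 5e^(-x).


Characteristic polynomial (r + 1)² = 0; repeated root r = -1.
y_h = (C₁ + C₂x)e^(-x). Forcing matches the repeated root (resonance), so try y_p = Ax² e^(-x).
Substitute and solve for A: 2A = 5, so A = 5/2.
General solution: y = (C₁ + C₂x + (5/2)x²)e^(-x).


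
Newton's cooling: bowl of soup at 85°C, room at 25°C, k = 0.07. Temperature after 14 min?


Newton's law: dT/dt = -k(T - T_a) has solution T(t) = T_a + (T₀ - T_a)e^(-kt).
Plug in T_a = 25, T₀ = 85, k = 0.07, t = 14: T(14) = 25 + (60)e^(-0.98) ≈ 47.5°C.


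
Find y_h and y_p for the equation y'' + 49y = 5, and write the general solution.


Homogeneous part: r² + 49 = 0 ⇒ r = ±7i, so y_h = C₁cos(7x) + C₂sin(7x).
Try constant y_p = A; plug in: 49A = 5 ⇒ A = 5/49.
General solution: y = C₁cos(7x) + C₂sin(7x) + 5/49.


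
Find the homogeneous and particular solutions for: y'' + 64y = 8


Homogeneous part: r² + 64 = 0 ⇒ r = ±8i, so y_h = C₁cos(8x) + C₂sin(8x).
Try constant y_p = A; plug in: 64A = 8 ⇒ A = 1/8.
General solution: y = C₁cos(8x) + C₂sin(8x) + 1/8.


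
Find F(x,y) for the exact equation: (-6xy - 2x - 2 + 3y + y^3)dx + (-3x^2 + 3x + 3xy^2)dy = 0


Check exactness: ∂M/∂y = -6x + 3 + 3y^2 and ∂N/∂x = -6x + 3 + 3y^2; equal, so the equation is exact.
Integrate M with respect to x (treating y as constant): ∫M dx = -3x^2y - x^2 - 2x + 3xy + xy^3 + h(y).
Differentiate w.r.t. y and set equal to N: all terms match, so h'(y) = 0 and h is a constant absorbed into C.
General solution: -3x^2y - x^2 - 2x + 3xy + xy^3 = C.


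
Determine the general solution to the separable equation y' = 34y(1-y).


Separate: dy/[y(1-y)] = 34 dx.
Partial fractions: 1/[y(1-y)] = 1/y + 1/(1-y).
Integrate: ln|y/(1-y)| = 34x + C₀.
Solve for y: y = 1/(1 + Ce^(-34x)).


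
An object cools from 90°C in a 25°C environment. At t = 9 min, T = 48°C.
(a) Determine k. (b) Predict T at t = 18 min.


Newton's law: T(t) = T_a + (T₀ - T_a)e^(-kt).
(a) Use T(9) = 48: (48 - 25)/(90 - 25) = e^(-k·9), so k = -ln(0.354)/9 ≈ 0.1154.
(b) Apply k to t = 18: T(18) = 25 + (65)e^(-2.078) ≈ 33.1°C.


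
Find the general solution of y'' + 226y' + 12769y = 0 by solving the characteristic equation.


Characteristic equation: r² + 226r + 12769 = 0, i.e. (r + 113)² = 0.
Repeated root r = -113; include an x factor for the second linearly independent solution.
General solution: y = (C₁ + C₂x)e^(-113x).


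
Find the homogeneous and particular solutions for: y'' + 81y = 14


Homogeneous part: r² + 81 = 0 ⇒ r = ±9i, so y_h = C₁cos(9x) + C₂sin(9x).
Try constant y_p = A; plug in: 81A = 14 ⇒ A = 14/81.
General solution: y = C₁cos(9x) + C₂sin(9x) + 14/81.


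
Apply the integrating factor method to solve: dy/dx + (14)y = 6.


P(x) = 14, Q(x) = 6; integrating factor μ = e^(14x).
(μ y)' = 6e^(14x) ⇒ μ y = (3/7)e^(14x) + C.
Divide by μ: y = 3/7 + Ce^(-14x).


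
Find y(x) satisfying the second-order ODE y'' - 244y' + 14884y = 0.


Characteristic equation: r² - 244r + 14884 = 0, i.e. (r - 122)² = 0.
Repeated root r = 122; include an x factor for the second linearly independent solution.
General solution: y = (C₁ + C₂x)e^(122x).


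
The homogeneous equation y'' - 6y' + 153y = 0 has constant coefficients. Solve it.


Characteristic equation: r² - 6r + 153 = 0.
Discriminant is negative; roots r = 3 ± 12i (complex conjugate pair).
General solution uses e^(α x)(C₁ cos(β x) + C₂ sin(β x)): y = e^(3x)(C₁cos(12x) + C₂sin(12x)).


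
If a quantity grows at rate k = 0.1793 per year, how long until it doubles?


Exponential growth: P(t) = P₀ e^(0.1793t). Set P(t)/P₀ = 2: e^(0.1793t) = 2.
Solve: t = ln(2)/0.1793 ≈ 3.87 years.


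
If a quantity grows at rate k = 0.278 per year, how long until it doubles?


Exponential growth: P(t) = P₀ e^(0.278t). Set P(t)/P₀ = 2: e^(0.278t) = 2.
Solve: t = ln(2)/0.278 ≈ 2.49 years.


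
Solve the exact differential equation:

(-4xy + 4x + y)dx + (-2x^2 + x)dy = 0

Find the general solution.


Check exactness: ∂M/∂y = -4x + 1 and ∂N/∂x = -4x + 1; equal, so the equation is exact.
Integrate M with respect to x (treating y as constant): ∫M dx = -2x^2y + 2x^2 + xy + h(y).
Differentiate w.r.t. y and set equal to N: all terms match, so h'(y) = 0 and h is a constant absorbed into C.
General solution: -2x^2y + 2x^2 + xy = C.


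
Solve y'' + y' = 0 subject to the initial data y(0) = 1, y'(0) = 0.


Characteristic roots of r² + r = 0 are 0, -1.
General solution y = c₁ + c₂ e^(-x).
Apply y(0) = 1: c₁ + c₂ = 1. Apply y'(0) = 0: 0 c₁ - 1 c₂ = 0.
Solve: c₁ = 1, c₂ = 0.
Particular solution: y = 1 + 0e^(-x).
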